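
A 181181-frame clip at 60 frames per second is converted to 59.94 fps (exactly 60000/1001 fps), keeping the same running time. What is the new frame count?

Target frames = source frames × (target rate / source rate) = 181181 × (60000/1001)/(60) = 181181 × 1000/1001 = 181000.

181000 frames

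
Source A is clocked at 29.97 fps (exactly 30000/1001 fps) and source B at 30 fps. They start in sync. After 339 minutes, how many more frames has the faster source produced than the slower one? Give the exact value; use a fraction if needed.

610200/1001 frames

339 min = 20340 s.
A emits 30000/1001 × 20340 = 610200000/1001 frames; B emits 30 × 20340 = 610200.
Difference = 610200/1001 frames (≈ 609.5904); B is ahead of A.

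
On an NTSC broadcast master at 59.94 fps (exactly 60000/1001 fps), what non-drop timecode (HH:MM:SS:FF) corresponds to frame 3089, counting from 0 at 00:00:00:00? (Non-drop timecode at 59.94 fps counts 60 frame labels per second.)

3089 ÷ 60 = 51 full seconds, remainder 29 frames.
51 s = 0 h 0 min 51 s.
Timecode: 00:00:51:29.

00:00:51:29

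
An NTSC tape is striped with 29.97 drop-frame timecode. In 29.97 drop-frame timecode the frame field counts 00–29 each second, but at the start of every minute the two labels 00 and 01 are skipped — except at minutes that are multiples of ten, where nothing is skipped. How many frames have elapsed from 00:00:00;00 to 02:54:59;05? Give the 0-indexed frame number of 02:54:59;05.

As if non-drop at 30 labels/s: (2 × 3600 + 54 × 60 + 59) × 30 + 5 = 314975.
Minute boundaries passed: 174; those not divisible by 10: 174 − 17 = 157; dropped labels = 2 × 157 = 314.
Actual frame index = 314975 − 314 = 314661.

314661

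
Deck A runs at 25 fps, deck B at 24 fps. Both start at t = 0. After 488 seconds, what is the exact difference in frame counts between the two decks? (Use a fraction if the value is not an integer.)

A emits 25 × 488 = 12200 frames; B emits 24 × 488 = 11712.
Difference = 488 frames; B is behind A.

488 frames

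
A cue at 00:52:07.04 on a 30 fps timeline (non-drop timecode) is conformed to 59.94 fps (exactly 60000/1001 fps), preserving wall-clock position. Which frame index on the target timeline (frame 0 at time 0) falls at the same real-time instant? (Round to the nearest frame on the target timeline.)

Source frame index: (0×3600 + 52×60 + 7) × 30 + 4 = 93814.
Real time: 93814 / (30) = 46907/15 s.
Target frame: (46907/15) × (60000/1001) = 26804000/143 ≈ 187440.559 → 187441.

frame 187441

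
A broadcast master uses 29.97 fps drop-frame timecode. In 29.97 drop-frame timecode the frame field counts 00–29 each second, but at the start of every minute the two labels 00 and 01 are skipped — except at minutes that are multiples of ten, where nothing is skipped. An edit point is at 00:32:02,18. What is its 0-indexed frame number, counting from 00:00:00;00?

Complete 10-minute blocks: 3, each 17982 frames → 53946.
Remaining 2 whole minutes in the current block: 1800 + 1 × 1798 = 3598 frames.
Within the current minute: 2 × 30 + 18 − 2 = 76 (labels ;00/;01 skipped at this minute). Total = 53946 + 3598 + 76 = 57620.

57620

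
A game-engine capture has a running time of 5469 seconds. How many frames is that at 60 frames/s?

328140 frames

Frames = 5469 × 60 = 328140.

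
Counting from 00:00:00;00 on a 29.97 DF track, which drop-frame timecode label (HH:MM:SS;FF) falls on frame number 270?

Ten DF minutes hold 17982 frames, so frame 270 lies in block 0 (frames 0–17981) with 270 frames into that block.
The block's first minute is 1800 frames and the rest 1798 each; 270 frames reaches minute 0, so 0 × 18 + 0 × 2 = 0 labels have been skipped so far.
Adding those back, label number 270 + 0 = 270 at 30 labels/s is 9 s + 0 f = 0 h 0 min 9 s frame 0, i.e. 00:00:09;00.

00:00:09;00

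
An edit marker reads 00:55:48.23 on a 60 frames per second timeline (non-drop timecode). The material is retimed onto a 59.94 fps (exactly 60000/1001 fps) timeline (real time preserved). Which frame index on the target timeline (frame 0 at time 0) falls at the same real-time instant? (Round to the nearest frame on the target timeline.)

Source frame index: (0×3600 + 55×60 + 48) × 60 + 23 = 200903.
Real time: 200903 / (60) = 200903/60 s.
Target frame: (200903/60) × (60000/1001) = 200903000/1001 ≈ 200702.298 → 200702.

frame 200702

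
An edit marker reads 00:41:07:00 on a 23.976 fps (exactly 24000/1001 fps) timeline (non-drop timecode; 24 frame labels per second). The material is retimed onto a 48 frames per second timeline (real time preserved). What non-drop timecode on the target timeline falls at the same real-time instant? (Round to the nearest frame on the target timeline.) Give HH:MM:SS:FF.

00:41:09:22

Source frame index: (0×3600 + 41×60 + 7) × 24 + 0 = 59208.
Real time: 59208 / (24000/1001) = 2469467/1000 s.
Target frame: (2469467/1000) × (48) = 14816802/125 ≈ 118534.416 → 118534.
At 48 labels/s: frame 118534 → 00:41:09:22.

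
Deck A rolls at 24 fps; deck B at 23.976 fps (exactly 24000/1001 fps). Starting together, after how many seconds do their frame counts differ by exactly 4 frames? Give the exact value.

The gap grows by |24000/1001 − 24| = 24/1001 frames per second.
Time for a 4-frame gap: 4 ÷ (24/1001) = 1001/6 s.

1001/6 seconds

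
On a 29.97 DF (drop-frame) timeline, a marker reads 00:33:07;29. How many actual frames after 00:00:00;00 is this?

As if non-drop at 30 labels/s: (0 × 3600 + 33 × 60 + 7) × 30 + 29 = 59639.
Minute boundaries passed: 33; those not divisible by 10: 33 − 3 = 30; dropped labels = 2 × 30 = 60.
Actual frame index = 59639 − 60 = 59579.

59579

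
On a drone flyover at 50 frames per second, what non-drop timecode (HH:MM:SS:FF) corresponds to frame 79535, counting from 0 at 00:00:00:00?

79535 ÷ 50 = 1590 full seconds, remainder 35 frames.
1590 s = 0 h 26 min 30 s.
Timecode: 00:26:30:35.

00:26:30:35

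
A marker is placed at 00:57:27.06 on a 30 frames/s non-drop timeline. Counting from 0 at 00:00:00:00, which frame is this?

frame 103416

Total seconds to the label: (0 × 3600 + 57 × 60 + 27) = 3447.
Frame index = 3447 × 30 + 6 = 103416.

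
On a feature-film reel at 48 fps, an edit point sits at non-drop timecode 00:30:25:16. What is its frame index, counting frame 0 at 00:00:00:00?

87616

Total seconds to the label: (0 × 3600 + 30 × 60 + 25) = 1825.
Frame index = 1825 × 48 + 16 = 87616.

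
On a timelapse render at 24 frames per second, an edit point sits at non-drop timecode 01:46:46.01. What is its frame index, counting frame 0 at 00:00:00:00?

153745

Total seconds to the label: (1 × 3600 + 46 × 60 + 46) = 6406.
Frame index = 6406 × 24 + 1 = 153745.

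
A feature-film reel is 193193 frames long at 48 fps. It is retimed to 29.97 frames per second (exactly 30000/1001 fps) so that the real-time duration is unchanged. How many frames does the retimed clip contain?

Target frames = source frames × (target rate / source rate) = 193193 × (30000/1001)/(48) = 193193 × 625/1001 = 120625.

120625 frames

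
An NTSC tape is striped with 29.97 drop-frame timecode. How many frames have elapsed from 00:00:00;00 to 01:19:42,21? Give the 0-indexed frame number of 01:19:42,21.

143337

As if non-drop at 30 labels/s: (1 × 3600 + 19 × 60 + 42) × 30 + 21 = 143481.
Minute boundaries passed: 79; those not divisible by 10: 79 − 7 = 72; dropped labels = 2 × 72 = 144.
Actual frame index = 143481 − 144 = 143337.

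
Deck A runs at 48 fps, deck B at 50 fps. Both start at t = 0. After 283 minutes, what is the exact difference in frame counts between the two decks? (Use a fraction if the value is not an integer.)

33960 frames

283 min = 16980 s.
A emits 48 × 16980 = 815040 frames; B emits 50 × 16980 = 849000.
Difference = 33960 frames; B is ahead of A.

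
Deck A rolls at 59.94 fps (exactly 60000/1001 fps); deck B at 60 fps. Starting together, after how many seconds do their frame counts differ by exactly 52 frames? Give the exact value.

The gap grows by |60 − 60000/1001| = 60/1001 frames per second.
Time for a 52-frame gap: 52 ÷ (60/1001) = 13013/15 s.

13013/15 seconds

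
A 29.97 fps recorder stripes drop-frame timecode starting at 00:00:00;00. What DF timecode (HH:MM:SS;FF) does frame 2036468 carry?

Each 10-minute DF block holds 10 × 60 × 30 − 9 × 2 = 17982 frames. 2036468 ÷ 17982 → 113 full blocks, remainder 4502.
Within the partial block the first minute is 1800 frames and each further minute 1798, so 2 further minute boundaries passed. Total skipped labels = 18 × 113 + 2 × 2 = 2038.
Non-drop label index = 2036468 + 2038 = 2038506; at 30 labels/s that is 18:52:30:06, i.e. DF 18:52:30;06.

18:52:30;06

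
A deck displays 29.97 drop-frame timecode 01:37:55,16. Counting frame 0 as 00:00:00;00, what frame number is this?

Complete 10-minute blocks: 9, each 17982 frames → 161838.
Remaining 7 whole minutes in the current block: 1800 + 6 × 1798 = 12588 frames.
Within the current minute: 55 × 30 + 16 − 2 = 1664 (labels ;00/;01 skipped at this minute). Total = 161838 + 12588 + 1664 = 176090.

176090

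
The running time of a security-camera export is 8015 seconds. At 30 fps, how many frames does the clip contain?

Frames = 8015 × 30 = 240450.

240450 frames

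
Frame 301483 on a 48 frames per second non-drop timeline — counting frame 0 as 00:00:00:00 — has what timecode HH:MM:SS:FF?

01:44:40:43

301483 ÷ 48 = 6280 full seconds, remainder 43 frames.
6280 s = 1 h 44 min 40 s.
Timecode: 01:44:40:43.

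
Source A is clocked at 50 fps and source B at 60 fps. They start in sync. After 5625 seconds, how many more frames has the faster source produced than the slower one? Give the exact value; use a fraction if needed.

56250 frames

A emits 50 × 5625 = 281250 frames; B emits 60 × 5625 = 337500.
Difference = 56250 frames; B is ahead of A.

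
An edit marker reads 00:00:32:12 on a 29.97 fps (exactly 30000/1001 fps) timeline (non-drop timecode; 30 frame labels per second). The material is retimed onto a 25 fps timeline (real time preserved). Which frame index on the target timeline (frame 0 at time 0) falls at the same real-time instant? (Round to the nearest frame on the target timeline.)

frame 811

Source frame index: (0×3600 + 0×60 + 32) × 30 + 12 = 972.
Real time: 972 / (30000/1001) = 81081/2500 s.
Target frame: (81081/2500) × (25) = 81081/100 ≈ 810.810 → 811.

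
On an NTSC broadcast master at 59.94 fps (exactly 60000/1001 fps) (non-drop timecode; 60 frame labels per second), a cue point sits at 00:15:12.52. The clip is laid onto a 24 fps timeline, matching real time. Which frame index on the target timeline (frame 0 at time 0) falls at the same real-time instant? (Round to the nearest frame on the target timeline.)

frame 21931

Source frame index: (0×3600 + 15×60 + 12) × 60 + 52 = 54772.
Real time: 54772 / (60000/1001) = 13706693/15000 s.
Target frame: (13706693/15000) × (24) = 13706693/625 ≈ 21930.709 → 21931.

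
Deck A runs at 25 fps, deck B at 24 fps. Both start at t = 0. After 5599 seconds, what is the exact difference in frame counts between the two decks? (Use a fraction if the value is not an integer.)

A emits 25 × 5599 = 139975 frames; B emits 24 × 5599 = 134376.
Difference = 5599 frames; B is behind A.

5599 frames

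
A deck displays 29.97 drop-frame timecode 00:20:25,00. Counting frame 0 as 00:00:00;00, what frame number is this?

Complete 10-minute blocks: 2, each 17982 frames → 35964.
Remaining 0 whole minutes in the current block: 0 frames.
Within the current minute: 25 × 30 + 0 = 750. Total = 35964 + 0 + 750 = 36714.

36714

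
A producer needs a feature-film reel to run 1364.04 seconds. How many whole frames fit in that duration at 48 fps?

Frames = 1364.04 × 48 = 1636848/25 ≈ 65473.9200.
Complete frames: 65473.

65473 frames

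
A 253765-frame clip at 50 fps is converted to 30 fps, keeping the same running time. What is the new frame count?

Target frames = source frames × (target rate / source rate) = 253765 × (30)/(50) = 253765 × 3/5 = 152259.

152259 frames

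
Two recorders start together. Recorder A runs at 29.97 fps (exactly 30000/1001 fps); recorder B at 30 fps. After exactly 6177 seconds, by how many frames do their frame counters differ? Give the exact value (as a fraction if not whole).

185310/1001 frames

A emits 30000/1001 × 6177 = 185310000/1001 frames; B emits 30 × 6177 = 185310.
Difference = 185310/1001 frames (≈ 185.1249); B is ahead of A.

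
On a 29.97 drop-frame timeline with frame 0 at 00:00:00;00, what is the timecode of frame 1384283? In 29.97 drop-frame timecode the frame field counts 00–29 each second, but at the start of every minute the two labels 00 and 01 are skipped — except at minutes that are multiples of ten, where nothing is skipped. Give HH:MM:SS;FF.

Ten DF minutes hold 17982 frames, so frame 1384283 lies in block 76 (frames 1366632–1384613) with 17651 frames into that block.
The block's first minute is 1800 frames and the rest 1798 each; 17651 frames reaches minute 9, so 76 × 18 + 9 × 2 = 1386 labels have been skipped so far.
Adding those back, label number 1384283 + 1386 = 1385669 at 30 labels/s is 46188 s + 29 f = 12 h 49 min 48 s frame 29, i.e. 12:49:48;29.

12:49:48;29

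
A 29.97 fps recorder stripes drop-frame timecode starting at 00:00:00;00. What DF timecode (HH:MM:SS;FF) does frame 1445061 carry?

Ten DF minutes hold 17982 frames, so frame 1445061 lies in block 80 (frames 1438560–1456541) with 6501 frames into that block.
The block's first minute is 1800 frames and the rest 1798 each; 6501 frames reaches minute 3, so 80 × 18 + 3 × 2 = 1446 labels have been skipped so far.
Adding those back, label number 1445061 + 1446 = 1446507 at 30 labels/s is 48216 s + 27 f = 13 h 23 min 36 s frame 27, i.e. 13:23:36;27.

13:23:36;27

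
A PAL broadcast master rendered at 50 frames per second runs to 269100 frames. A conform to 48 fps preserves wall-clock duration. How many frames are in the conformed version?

Target frames = source frames × (target rate / source rate) = 269100 × (48)/(50) = 269100 × 24/25 = 258336.

258336 frames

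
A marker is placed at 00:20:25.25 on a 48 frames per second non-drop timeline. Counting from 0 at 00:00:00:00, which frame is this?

frame 58825

Total seconds to the label: (0 × 3600 + 20 × 60 + 25) = 1225.
Frame index = 1225 × 48 + 25 = 58825.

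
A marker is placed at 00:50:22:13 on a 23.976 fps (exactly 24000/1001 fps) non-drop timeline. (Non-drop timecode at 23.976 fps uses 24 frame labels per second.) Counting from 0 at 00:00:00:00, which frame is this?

Total seconds to the label: (0 × 3600 + 50 × 60 + 22) = 3022.
Frame index = 3022 × 24 + 13 = 72541.

72541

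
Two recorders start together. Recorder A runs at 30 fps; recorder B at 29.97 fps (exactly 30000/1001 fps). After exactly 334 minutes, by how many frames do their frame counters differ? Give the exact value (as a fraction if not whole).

601200/1001 frames

334 min = 20040 s.
A emits 30 × 20040 = 601200 frames; B emits 30000/1001 × 20040 = 601200000/1001.
Difference = 601200/1001 frames (≈ 600.5994); B is behind A.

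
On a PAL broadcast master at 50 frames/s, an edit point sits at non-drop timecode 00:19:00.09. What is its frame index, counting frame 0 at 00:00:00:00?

Total seconds to the label: (0 × 3600 + 19 × 60 + 0) = 1140.
Frame index = 1140 × 50 + 9 = 57009.

frame 57009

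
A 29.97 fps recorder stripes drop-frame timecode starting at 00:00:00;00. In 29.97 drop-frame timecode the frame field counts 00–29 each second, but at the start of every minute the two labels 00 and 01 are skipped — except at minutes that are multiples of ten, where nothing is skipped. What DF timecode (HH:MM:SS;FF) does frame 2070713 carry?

19:11:32;25

Each 10-minute DF block holds 10 × 60 × 30 − 9 × 2 = 17982 frames. 2070713 ÷ 17982 → 115 full blocks, remainder 2783.
Within the partial block the first minute is 1800 frames and each further minute 1798, so 1 further minute boundary passed. Total skipped labels = 18 × 115 + 2 × 1 = 2072.
Non-drop label index = 2070713 + 2072 = 2072785; at 30 labels/s that is 19:11:32:25, i.e. DF 19:11:32;25.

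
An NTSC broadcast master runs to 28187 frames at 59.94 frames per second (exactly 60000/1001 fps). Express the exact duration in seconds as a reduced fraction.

28215187/60000 seconds

Running time = 28187 ÷ (60000/1001) = 28187 × 1001/60000 = 28215187/60000 s.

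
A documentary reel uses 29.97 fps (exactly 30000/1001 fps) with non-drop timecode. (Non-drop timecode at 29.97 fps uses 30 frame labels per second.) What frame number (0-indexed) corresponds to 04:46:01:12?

Total seconds to the label: (4 × 3600 + 46 × 60 + 1) = 17161.
Frame index = 17161 × 30 + 12 = 514842.

514842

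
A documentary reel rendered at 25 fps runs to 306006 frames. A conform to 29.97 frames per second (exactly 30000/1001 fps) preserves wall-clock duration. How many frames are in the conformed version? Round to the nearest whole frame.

Frames at target rate = 306006 × (30000/1001) / (25) = 367207200/1001 ≈ 366840.360.
Nearest whole frame: 366840.

366840 frames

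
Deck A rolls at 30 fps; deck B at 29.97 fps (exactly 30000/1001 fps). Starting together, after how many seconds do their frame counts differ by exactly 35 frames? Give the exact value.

7007/6 seconds

The gap grows by |30000/1001 − 30| = 30/1001 frames per second.
Time for a 35-frame gap: 35 ÷ (30/1001) = 7007/6 s.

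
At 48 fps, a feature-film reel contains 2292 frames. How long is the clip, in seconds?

Running time = 2292 / (48) = 47.75 s.

47.75 seconds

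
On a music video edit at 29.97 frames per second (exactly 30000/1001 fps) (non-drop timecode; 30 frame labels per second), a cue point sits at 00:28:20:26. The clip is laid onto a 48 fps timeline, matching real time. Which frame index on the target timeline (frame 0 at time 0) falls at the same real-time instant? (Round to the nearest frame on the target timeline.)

frame 81723

Source frame index: (0×3600 + 28×60 + 20) × 30 + 26 = 51026.
Real time: 51026 / (30000/1001) = 25538513/15000 s.
Target frame: (25538513/15000) × (48) = 51077026/625 ≈ 81723.242 → 81723.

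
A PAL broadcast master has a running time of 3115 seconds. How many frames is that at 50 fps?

155750 frames

Frames = 3115 × 50 = 155750.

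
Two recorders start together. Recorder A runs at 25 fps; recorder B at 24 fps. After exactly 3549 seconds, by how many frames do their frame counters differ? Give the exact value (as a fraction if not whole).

3549 frames

A emits 25 × 3549 = 88725 frames; B emits 24 × 3549 = 85176.
Difference = 3549 frames; B is behind A.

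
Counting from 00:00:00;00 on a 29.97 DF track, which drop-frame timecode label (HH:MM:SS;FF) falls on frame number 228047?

Each 10-minute DF block holds 10 × 60 × 30 − 9 × 2 = 17982 frames. 228047 ÷ 17982 → 12 full blocks, remainder 12263.
Within the partial block the first minute is 1800 frames and each further minute 1798, so 6 further minute boundaries passed. Total skipped labels = 18 × 12 + 2 × 6 = 228.
Non-drop label index = 228047 + 228 = 228275; at 30 labels/s that is 02:06:49:05, i.e. DF 02:06:49;05.

02:06:49;05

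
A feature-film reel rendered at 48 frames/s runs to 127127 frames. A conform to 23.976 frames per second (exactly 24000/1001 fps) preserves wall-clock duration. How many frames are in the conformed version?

Target frames = source frames × (target rate / source rate) = 127127 × (24000/1001)/(48) = 127127 × 500/1001 = 63500.

63500 frames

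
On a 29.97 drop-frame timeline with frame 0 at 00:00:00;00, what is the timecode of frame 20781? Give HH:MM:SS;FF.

Ten DF minutes hold 17982 frames, so frame 20781 lies in block 1 (frames 17982–35963) with 2799 frames into that block.
The block's first minute is 1800 frames and the rest 1798 each; 2799 frames reaches minute 1, so 1 × 18 + 1 × 2 = 20 labels have been skipped so far.
Adding those back, label number 20781 + 20 = 20801 at 30 labels/s is 693 s + 11 f = 0 h 11 min 33 s frame 11, i.e. 00:11:33;11.

00:11:33;11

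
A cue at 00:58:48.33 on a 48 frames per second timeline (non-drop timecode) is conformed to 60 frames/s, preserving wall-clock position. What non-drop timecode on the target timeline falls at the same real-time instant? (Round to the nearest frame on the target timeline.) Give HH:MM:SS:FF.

Source frame index: (0×3600 + 58×60 + 48) × 48 + 33 = 169377.
Real time: 169377 / (48) = 56459/16 s.
Target frame: (56459/16) × (60) = 846885/4 ≈ 211721.250 → 211721.
At 60 labels/s: frame 211721 → 00:58:48:41.

00:58:48:41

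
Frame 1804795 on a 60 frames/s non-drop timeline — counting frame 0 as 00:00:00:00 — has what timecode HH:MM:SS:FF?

1804795 ÷ 60 = 30079 full seconds, remainder 55 frames.
30079 s = 8 h 21 min 19 s.
Timecode: 08:21:19:55.

08:21:19:55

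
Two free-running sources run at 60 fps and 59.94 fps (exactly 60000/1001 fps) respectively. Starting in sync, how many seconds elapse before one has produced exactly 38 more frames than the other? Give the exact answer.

19019/30 seconds

The gap grows by |60000/1001 − 60| = 60/1001 frames per second.
Time for a 38-frame gap: 38 ÷ (60/1001) = 19019/30 s.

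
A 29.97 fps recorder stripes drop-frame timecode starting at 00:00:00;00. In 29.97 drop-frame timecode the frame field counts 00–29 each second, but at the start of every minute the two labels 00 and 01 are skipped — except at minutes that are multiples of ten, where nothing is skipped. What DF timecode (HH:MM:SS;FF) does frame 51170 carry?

Each 10-minute DF block holds 10 × 60 × 30 − 9 × 2 = 17982 frames. 51170 ÷ 17982 → 2 full blocks, remainder 15206.
Within the partial block the first minute is 1800 frames and each further minute 1798, so 8 further minute boundaries passed. Total skipped labels = 18 × 2 + 2 × 8 = 52.
Non-drop label index = 51170 + 52 = 51222; at 30 labels/s that is 00:28:27:12, i.e. DF 00:28:27;12.

00:28:27;12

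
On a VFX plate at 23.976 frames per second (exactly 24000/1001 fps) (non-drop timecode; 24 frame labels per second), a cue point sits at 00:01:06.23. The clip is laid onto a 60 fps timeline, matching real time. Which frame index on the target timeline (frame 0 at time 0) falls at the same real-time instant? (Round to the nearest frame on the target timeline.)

Source frame index: (0×3600 + 1×60 + 6) × 24 + 23 = 1607.
Real time: 1607 / (24000/1001) = 1608607/24000 s.
Target frame: (1608607/24000) × (60) = 1608607/400 ≈ 4021.517 → 4022.

frame 4022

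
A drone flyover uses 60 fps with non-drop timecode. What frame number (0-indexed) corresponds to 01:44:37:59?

Total seconds to the label: (1 × 3600 + 44 × 60 + 37) = 6277.
Frame index = 6277 × 60 + 59 = 376679.

frame 376679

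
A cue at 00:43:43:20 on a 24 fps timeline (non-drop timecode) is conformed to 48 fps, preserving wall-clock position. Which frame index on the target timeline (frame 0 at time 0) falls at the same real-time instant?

Source frame index: (0×3600 + 43×60 + 43) × 24 + 20 = 62972.
Real time: 62972 / (24) = 15743/6 s.
Target frame: (15743/6) × (48) = 125944.

frame 125944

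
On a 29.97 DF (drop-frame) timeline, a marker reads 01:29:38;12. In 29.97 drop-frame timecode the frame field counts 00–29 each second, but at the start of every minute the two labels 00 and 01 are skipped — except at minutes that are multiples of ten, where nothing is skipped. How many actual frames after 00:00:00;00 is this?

161190

Complete 10-minute blocks: 8, each 17982 frames → 143856.
Remaining 9 whole minutes in the current block: 1800 + 8 × 1798 = 16184 frames.
Within the current minute: 38 × 30 + 12 − 2 = 1150 (labels ;00/;01 skipped at this minute). Total = 143856 + 16184 + 1150 = 161190.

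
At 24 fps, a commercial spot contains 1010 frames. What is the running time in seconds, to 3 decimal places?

Running time = 1010 × 1/24 = 505/12 s ≈ 42.083 s.

42.083 seconds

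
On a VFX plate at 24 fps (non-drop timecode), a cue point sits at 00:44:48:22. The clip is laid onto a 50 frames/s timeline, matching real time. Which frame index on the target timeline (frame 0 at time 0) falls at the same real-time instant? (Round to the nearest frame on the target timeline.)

Source frame index: (0×3600 + 44×60 + 48) × 24 + 22 = 64534.
Real time: 64534 / (24) = 32267/12 s.
Target frame: (32267/12) × (50) = 806675/6 ≈ 134445.833 → 134446.

frame 134446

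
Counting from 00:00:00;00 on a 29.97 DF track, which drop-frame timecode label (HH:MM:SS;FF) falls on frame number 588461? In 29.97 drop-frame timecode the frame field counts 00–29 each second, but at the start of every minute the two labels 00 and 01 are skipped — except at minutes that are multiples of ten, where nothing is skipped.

05:27:15;01

Each 10-minute DF block holds 10 × 60 × 30 − 9 × 2 = 17982 frames. 588461 ÷ 17982 → 32 full blocks, remainder 13037.
Within the partial block the first minute is 1800 frames and each further minute 1798, so 7 further minute boundaries passed. Total skipped labels = 18 × 32 + 2 × 7 = 590.
Non-drop label index = 588461 + 590 = 589051; at 30 labels/s that is 05:27:15:01, i.e. DF 05:27:15;01.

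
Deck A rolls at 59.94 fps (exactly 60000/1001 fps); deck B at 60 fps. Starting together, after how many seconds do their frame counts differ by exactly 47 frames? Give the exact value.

47047/60 seconds

The gap grows by |60 − 60000/1001| = 60/1001 frames per second.
Time for a 47-frame gap: 47 ÷ (60/1001) = 47047/60 s.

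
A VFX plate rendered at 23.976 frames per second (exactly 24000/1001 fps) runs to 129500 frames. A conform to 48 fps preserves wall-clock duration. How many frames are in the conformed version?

259259 frames

Target frames = source frames × (target rate / source rate) = 129500 × (48)/(24000/1001) = 129500 × 1001/500 = 259259.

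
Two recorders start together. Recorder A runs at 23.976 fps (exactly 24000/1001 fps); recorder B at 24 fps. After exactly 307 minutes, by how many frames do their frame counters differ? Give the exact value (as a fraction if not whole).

442080/1001 frames

307 min = 18420 s.
A emits 24000/1001 × 18420 = 442080000/1001 frames; B emits 24 × 18420 = 442080.
Difference = 442080/1001 frames (≈ 441.6384); B is ahead of A.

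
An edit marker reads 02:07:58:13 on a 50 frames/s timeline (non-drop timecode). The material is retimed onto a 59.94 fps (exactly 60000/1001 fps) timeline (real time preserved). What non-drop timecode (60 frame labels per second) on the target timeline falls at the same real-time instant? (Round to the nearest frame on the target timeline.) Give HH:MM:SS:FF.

02:07:50:35

Source frame index: (2×3600 + 7×60 + 58) × 50 + 13 = 383913.
Real time: 383913 / (50) = 383913/50 s.
Target frame: (383913/50) × (60000/1001) = 460695600/1001 ≈ 460235.365 → 460235.
At 60 labels/s: frame 460235 → 02:07:50:35.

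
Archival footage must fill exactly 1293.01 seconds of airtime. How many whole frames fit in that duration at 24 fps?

Frames = 1293.01 × 24 = 775806/25 ≈ 31032.2400.
Complete frames: 31032.

31032 frames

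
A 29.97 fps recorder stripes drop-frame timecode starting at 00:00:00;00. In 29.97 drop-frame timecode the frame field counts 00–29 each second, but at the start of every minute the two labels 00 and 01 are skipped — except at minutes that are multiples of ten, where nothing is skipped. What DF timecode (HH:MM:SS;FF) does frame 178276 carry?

Ten DF minutes hold 17982 frames, so frame 178276 lies in block 9 (frames 161838–179819) with 16438 frames into that block.
The block's first minute is 1800 frames and the rest 1798 each; 16438 frames reaches minute 9, so 9 × 18 + 9 × 2 = 180 labels have been skipped so far.
Adding those back, label number 178276 + 180 = 178456 at 30 labels/s is 5948 s + 16 f = 1 h 39 min 8 s frame 16, i.e. 01:39:08;16.

01:39:08;16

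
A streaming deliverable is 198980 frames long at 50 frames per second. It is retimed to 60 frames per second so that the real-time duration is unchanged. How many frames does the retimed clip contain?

238776 frames

Target frames = source frames × (target rate / source rate) = 198980 × (60)/(50) = 198980 × 6/5 = 238776.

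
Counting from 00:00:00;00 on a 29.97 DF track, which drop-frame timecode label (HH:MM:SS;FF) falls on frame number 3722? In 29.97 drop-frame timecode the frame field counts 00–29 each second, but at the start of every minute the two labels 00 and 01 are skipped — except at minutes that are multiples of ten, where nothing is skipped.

00:02:04;06

Each 10-minute DF block holds 10 × 60 × 30 − 9 × 2 = 17982 frames. 3722 ÷ 17982 → 0 full blocks, remainder 3722.
Within the partial block the first minute is 1800 frames and each further minute 1798, so 2 further minute boundaries passed. Total skipped labels = 18 × 0 + 2 × 2 = 4.
Non-drop label index = 3722 + 4 = 3726; at 30 labels/s that is 00:02:04:06, i.e. DF 00:02:04;06.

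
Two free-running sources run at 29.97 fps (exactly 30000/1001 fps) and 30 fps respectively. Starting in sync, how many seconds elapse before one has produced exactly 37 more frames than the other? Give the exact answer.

37037/30 seconds

The gap grows by |30 − 30000/1001| = 30/1001 frames per second.
Time for a 37-frame gap: 37 ÷ (30/1001) = 37037/30 s.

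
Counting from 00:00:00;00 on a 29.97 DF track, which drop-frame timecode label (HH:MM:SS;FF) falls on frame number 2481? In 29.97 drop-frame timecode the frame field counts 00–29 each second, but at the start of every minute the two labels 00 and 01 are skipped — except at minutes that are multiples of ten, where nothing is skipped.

00:01:22;23

Each 10-minute DF block holds 10 × 60 × 30 − 9 × 2 = 17982 frames. 2481 ÷ 17982 → 0 full blocks, remainder 2481.
Within the partial block the first minute is 1800 frames and each further minute 1798, so 1 further minute boundary passed. Total skipped labels = 18 × 0 + 2 × 1 = 2.
Non-drop label index = 2481 + 2 = 2483; at 30 labels/s that is 00:01:22:23, i.e. DF 00:01:22;23.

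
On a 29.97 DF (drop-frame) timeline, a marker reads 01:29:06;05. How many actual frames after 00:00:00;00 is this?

Complete 10-minute blocks: 8, each 17982 frames → 143856.
Remaining 9 whole minutes in the current block: 1800 + 8 × 1798 = 16184 frames.
Within the current minute: 6 × 30 + 5 − 2 = 183 (labels ;00/;01 skipped at this minute). Total = 143856 + 16184 + 183 = 160223.

160223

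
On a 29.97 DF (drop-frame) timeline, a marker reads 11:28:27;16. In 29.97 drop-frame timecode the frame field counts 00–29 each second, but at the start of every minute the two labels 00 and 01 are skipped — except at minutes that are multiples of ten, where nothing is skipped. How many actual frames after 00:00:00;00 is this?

1237986

As if non-drop at 30 labels/s: (11 × 3600 + 28 × 60 + 27) × 30 + 16 = 1239226.
Minute boundaries passed: 688; those not divisible by 10: 688 − 68 = 620; dropped labels = 2 × 620 = 1240.
Actual frame index = 1239226 − 1240 = 1237986.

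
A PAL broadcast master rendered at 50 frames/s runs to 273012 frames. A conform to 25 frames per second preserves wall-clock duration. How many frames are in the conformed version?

Target frames = source frames × (target rate / source rate) = 273012 × (25)/(50) = 273012 × 1/2 = 136506.

136506 frames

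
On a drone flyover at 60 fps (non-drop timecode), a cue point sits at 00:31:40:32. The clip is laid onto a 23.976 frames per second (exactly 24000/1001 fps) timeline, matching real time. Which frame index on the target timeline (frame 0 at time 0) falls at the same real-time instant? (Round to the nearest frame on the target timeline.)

Source frame index: (0×3600 + 31×60 + 40) × 60 + 32 = 114032.
Real time: 114032 / (60) = 28508/15 s.
Target frame: (28508/15) × (24000/1001) = 45612800/1001 ≈ 45567.233 → 45567.

frame 45567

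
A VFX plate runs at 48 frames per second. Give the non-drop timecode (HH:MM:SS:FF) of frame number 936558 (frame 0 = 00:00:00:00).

936558 ÷ 48 = 19511 full seconds, remainder 30 frames.
19511 s = 5 h 25 min 11 s.
Timecode: 05:25:11:30.

05:25:11:30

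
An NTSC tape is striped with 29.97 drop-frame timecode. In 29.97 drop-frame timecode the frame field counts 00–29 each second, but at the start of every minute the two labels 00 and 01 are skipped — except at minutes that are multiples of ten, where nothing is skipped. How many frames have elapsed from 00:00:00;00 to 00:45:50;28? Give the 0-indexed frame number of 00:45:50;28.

82446

Complete 10-minute blocks: 4, each 17982 frames → 71928.
Remaining 5 whole minutes in the current block: 1800 + 4 × 1798 = 8992 frames.
Within the current minute: 50 × 30 + 28 − 2 = 1526 (labels ;00/;01 skipped at this minute). Total = 71928 + 8992 + 1526 = 82446.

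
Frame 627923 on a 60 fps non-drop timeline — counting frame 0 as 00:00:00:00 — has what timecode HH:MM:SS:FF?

627923 ÷ 60 = 10465 full seconds, remainder 23 frames.
10465 s = 2 h 54 min 25 s.
Timecode: 02:54:25:23.

02:54:25:23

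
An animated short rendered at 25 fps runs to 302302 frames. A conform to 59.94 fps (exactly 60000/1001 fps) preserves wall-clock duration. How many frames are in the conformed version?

Target frames = source frames × (target rate / source rate) = 302302 × (60000/1001)/(25) = 302302 × 2400/1001 = 724800.

724800 frames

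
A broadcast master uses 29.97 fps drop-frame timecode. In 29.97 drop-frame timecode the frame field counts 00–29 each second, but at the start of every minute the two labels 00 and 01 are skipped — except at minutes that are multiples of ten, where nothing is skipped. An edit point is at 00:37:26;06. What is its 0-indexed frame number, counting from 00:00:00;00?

67318

As if non-drop at 30 labels/s: (0 × 3600 + 37 × 60 + 26) × 30 + 6 = 67386.
Minute boundaries passed: 37; those not divisible by 10: 37 − 3 = 34; dropped labels = 2 × 34 = 68.
Actual frame index = 67386 − 68 = 67318.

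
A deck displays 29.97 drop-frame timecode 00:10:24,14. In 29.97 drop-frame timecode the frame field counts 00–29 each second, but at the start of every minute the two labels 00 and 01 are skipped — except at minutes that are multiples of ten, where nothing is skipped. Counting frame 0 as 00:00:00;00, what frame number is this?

18716

As if non-drop at 30 labels/s: (0 × 3600 + 10 × 60 + 24) × 30 + 14 = 18734.
Minute boundaries passed: 10; those not divisible by 10: 10 − 1 = 9; dropped labels = 2 × 9 = 18.
Actual frame index = 18734 − 18 = 18716.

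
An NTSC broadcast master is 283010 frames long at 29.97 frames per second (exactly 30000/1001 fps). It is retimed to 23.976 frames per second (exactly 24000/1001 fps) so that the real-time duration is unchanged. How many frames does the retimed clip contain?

Frames at target rate = 283010 × (24000/1001) / (30000/1001) = 226408.

226408 frames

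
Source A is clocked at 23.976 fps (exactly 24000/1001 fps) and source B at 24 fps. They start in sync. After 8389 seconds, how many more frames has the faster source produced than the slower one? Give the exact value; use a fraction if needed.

A emits 24000/1001 × 8389 = 201336000/1001 frames; B emits 24 × 8389 = 201336.
Difference = 201336/1001 frames (≈ 201.1349); B is ahead of A.

201336/1001 frames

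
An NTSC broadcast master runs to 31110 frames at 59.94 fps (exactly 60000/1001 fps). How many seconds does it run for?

Running time = 31110 / (60000/1001) = 519.0185 s.

519.0185 seconds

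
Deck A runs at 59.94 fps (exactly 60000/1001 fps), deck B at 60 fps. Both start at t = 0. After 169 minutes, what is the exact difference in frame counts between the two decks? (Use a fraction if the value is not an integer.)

46800/77 frames

169 min = 10140 s.
A emits 60000/1001 × 10140 = 46800000/77 frames; B emits 60 × 10140 = 608400.
Difference = 46800/77 frames (≈ 607.7922); B is ahead of A.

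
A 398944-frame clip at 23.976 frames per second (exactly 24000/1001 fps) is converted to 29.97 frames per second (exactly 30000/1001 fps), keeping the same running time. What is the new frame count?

Target frames = source frames × (target rate / source rate) = 398944 × (30000/1001)/(24000/1001) = 398944 × 5/4 = 498680.

498680 frames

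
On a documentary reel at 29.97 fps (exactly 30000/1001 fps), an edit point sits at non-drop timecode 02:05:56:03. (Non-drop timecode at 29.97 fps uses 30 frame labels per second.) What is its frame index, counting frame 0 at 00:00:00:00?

frame 226683

Total seconds to the label: (2 × 3600 + 5 × 60 + 56) = 7556.
Frame index = 7556 × 30 + 3 = 226683.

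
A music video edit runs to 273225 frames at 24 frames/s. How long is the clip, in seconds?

11384.375 seconds

Running time = 273225 / (24) = 11384.375 s.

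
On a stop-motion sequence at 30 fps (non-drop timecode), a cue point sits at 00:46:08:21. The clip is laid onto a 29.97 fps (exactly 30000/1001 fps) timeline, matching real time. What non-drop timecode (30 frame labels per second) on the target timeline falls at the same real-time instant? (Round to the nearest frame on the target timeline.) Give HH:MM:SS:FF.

00:46:05:28

Source frame index: (0×3600 + 46×60 + 8) × 30 + 21 = 83061.
Real time: 83061 / (30) = 27687/10 s.
Target frame: (27687/10) × (30000/1001) = 7551000/91 ≈ 82978.022 → 82978.
At 30 labels/s: frame 82978 → 00:46:05:28.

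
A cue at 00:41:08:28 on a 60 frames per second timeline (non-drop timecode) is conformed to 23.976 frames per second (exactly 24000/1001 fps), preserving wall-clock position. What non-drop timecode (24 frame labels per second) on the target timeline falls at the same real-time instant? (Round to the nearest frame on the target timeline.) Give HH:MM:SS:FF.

Source frame index: (0×3600 + 41×60 + 8) × 60 + 28 = 148108.
Real time: 148108 / (60) = 37027/15 s.
Target frame: (37027/15) × (24000/1001) = 59243200/1001 ≈ 59184.016 → 59184.
At 24 labels/s: frame 59184 → 00:41:06:00.

00:41:06:00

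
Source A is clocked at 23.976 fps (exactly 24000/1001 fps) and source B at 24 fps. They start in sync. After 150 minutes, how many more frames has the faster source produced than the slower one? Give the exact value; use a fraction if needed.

150 min = 9000 s.
A emits 24000/1001 × 9000 = 216000000/1001 frames; B emits 24 × 9000 = 216000.
Difference = 216000/1001 frames (≈ 215.7842); B is ahead of A.

216000/1001 frames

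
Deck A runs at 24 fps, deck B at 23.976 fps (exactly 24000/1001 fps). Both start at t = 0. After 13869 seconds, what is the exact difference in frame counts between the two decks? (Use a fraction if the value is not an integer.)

A emits 24 × 13869 = 332856 frames; B emits 24000/1001 × 13869 = 332856000/1001.
Difference = 332856/1001 frames (≈ 332.5235); B is behind A.

332856/1001 frames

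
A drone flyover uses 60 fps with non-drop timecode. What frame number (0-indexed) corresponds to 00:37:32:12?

135132

Total seconds to the label: (0 × 3600 + 37 × 60 + 32) = 2252.
Frame index = 2252 × 60 + 12 = 135132.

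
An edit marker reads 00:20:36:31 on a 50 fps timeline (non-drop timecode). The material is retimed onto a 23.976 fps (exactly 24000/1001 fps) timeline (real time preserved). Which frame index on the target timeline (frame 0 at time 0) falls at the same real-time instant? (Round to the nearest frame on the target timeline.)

frame 29649

Source frame index: (0×3600 + 20×60 + 36) × 50 + 31 = 61831.
Real time: 61831 / (50) = 61831/50 s.
Target frame: (61831/50) × (24000/1001) = 385440/13 ≈ 29649.231 → 29649.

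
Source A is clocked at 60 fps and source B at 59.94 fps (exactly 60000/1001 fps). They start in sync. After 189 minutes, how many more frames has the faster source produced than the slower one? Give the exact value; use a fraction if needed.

189 min = 11340 s.
A emits 60 × 11340 = 680400 frames; B emits 60000/1001 × 11340 = 97200000/143.
Difference = 97200/143 frames (≈ 679.7203); B is behind A.

97200/143 frames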